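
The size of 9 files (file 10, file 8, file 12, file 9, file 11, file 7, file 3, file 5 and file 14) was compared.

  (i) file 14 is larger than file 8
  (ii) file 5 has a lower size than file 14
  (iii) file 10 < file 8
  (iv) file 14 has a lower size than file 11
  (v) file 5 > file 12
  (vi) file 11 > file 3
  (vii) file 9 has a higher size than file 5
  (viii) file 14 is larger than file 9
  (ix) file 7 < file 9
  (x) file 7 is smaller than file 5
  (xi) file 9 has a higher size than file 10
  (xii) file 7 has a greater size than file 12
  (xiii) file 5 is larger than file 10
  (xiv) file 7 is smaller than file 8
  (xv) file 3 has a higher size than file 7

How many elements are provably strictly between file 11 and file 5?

2

Chaining upward from file 5 reaches: file 9, file 14.
Chaining downward from file 11 reaches: file 10, file 12, file 7, file 3, file 8, file 9, file 14.
Strictly between file 5 and file 11 are those in both lists: file 9, file 14 — 2 elements.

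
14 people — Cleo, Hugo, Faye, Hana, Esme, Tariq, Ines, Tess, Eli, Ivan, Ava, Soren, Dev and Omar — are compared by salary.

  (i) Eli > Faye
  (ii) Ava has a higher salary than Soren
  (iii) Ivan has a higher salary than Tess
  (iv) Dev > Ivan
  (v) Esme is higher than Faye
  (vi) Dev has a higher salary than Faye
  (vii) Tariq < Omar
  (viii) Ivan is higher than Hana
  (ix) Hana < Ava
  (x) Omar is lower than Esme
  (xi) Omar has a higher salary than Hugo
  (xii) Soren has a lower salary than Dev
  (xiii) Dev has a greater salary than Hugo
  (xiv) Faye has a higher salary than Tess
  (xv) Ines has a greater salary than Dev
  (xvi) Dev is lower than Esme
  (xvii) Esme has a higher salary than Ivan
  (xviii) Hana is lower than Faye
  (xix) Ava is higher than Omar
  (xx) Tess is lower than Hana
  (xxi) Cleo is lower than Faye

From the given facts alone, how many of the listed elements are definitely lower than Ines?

8

From Ines the given relations immediately reach Dev.
From those, Soren, Ivan, Hugo, Faye — 5 in total.
From those, Tess, Cleo, Hana — 8 in total.
Nothing else is reachable below Ines; 8 in all.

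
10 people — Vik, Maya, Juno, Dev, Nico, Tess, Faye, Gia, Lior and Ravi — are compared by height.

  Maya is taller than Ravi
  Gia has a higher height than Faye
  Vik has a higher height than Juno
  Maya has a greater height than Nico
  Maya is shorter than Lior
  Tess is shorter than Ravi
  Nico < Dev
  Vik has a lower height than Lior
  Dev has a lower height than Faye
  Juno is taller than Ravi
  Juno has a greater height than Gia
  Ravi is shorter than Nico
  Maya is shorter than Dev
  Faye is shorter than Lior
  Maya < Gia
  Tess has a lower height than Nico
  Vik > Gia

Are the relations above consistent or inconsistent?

consistent

The single ordering Tess < Ravi < Nico < Maya < Dev < Faye < Gia < Juno < Vik < Lior satisfies every listed relation, so no contradiction arises.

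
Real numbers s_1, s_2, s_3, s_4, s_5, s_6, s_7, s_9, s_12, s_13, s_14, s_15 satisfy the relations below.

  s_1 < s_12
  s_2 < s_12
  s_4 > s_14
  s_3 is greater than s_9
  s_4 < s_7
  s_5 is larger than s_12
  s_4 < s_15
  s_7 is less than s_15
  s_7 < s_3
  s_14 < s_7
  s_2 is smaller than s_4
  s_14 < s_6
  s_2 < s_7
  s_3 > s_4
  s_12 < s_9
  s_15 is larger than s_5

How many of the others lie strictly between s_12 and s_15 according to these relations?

The relations place s_12 below s_15. An element lies strictly between them when it is forced above s_12 and also forced below s_15.
Above s_12: {s_5, s_9, s_3}. Below s_15: {s_14, s_1, s_2, s_4, s_5, s_7}.
Intersection: {s_5} — 1.

1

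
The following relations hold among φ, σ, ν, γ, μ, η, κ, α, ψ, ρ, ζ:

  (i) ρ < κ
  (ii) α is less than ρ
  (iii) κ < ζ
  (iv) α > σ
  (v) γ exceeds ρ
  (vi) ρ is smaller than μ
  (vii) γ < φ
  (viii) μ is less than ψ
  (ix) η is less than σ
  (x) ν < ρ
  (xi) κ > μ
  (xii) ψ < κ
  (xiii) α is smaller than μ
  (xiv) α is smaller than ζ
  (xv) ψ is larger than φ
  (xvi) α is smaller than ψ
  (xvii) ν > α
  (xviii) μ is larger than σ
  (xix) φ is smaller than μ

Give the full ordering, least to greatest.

The consecutive links are each given: η < σ; σ < α; α < ν; ν < ρ; ρ < γ; γ < φ; φ < μ; μ < ψ; ψ < κ; κ < ζ.

η < σ < α < ν < ρ < γ < φ < μ < ψ < κ < ζ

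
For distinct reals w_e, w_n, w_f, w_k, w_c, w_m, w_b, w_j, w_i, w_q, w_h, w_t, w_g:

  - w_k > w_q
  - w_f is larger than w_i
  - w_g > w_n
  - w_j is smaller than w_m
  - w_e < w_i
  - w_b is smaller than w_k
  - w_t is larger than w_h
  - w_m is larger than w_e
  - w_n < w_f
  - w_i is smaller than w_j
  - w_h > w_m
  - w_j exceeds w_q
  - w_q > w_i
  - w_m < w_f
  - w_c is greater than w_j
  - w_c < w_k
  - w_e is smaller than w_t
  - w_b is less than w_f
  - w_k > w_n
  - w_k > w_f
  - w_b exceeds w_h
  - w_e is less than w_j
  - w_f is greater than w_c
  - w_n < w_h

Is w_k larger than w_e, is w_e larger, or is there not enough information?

Link the given pairs in sequence: w_e < w_i; w_i < w_q; w_q < w_j; w_j < w_m; w_m < w_h; w_h < w_b; w_b < w_f; w_f < w_k.
Chaining these gives w_e < w_i < w_q < w_j < w_m < w_h < w_b < w_f < w_k.
So w_k is larger.

w_k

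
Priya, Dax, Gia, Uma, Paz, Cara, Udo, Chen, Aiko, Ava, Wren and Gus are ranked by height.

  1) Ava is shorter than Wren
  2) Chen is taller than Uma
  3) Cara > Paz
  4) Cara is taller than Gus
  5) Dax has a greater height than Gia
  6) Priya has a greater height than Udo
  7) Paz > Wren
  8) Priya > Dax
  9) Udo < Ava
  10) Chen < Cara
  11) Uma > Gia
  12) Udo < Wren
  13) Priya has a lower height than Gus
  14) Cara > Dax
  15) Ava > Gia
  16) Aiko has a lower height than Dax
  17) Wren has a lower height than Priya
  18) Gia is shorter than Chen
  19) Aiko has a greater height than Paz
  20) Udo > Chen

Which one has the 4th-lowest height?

Udo

Piecing the relations together gives one ordering: Gia < Uma < Chen < Udo < Ava < Wren < Paz < Aiko < Dax < Priya < Gus < Cara.
Counting 4 from the smallest end gives Udo.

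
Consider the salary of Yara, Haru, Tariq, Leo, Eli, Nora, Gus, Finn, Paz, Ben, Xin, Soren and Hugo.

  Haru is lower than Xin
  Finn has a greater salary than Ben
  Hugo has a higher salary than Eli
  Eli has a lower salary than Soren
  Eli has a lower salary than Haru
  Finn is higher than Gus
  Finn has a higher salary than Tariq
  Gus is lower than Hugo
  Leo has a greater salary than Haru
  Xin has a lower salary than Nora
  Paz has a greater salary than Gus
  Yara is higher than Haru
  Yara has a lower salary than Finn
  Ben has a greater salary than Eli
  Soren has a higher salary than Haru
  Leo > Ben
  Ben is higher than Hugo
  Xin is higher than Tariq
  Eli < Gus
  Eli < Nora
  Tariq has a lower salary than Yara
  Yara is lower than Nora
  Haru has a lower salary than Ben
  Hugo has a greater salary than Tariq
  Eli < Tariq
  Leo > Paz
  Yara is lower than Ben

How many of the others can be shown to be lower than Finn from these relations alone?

From Finn the given relations immediately reach Tariq, Gus, Yara, Ben.
From those, Eli, Haru, Hugo — 7 in total.
No other element is forced below Finn by the given relations, so the count is 7.

7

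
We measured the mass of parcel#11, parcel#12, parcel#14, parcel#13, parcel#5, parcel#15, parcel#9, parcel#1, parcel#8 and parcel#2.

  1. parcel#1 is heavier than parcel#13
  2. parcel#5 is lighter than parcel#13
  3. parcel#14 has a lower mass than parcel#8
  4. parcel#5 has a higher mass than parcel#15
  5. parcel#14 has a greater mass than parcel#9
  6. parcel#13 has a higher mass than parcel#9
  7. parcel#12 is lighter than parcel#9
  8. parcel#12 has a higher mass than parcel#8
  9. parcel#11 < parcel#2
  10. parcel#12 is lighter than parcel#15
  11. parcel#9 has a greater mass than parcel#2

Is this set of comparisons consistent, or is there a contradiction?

inconsistent

Chaining the given relations yields parcel#9 < parcel#14 < parcel#8 < parcel#12, so parcel#9 < parcel#12. But one relation states parcel#12 < parcel#9. These cannot both hold.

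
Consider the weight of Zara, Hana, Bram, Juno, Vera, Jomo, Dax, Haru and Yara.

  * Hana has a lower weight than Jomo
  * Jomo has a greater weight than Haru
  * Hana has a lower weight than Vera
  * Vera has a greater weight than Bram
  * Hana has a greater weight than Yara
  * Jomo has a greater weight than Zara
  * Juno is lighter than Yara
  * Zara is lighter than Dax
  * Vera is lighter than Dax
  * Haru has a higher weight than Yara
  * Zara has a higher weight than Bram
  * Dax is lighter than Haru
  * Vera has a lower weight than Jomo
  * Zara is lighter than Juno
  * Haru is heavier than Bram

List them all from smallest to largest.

Nothing is placed below Bram, so it is least; from there Bram < Zara; Zara < Juno; Juno < Yara; Yara < Hana; Hana < Vera; Vera < Dax; Dax < Haru; Haru < Jomo, each given directly.

Bram < Zara < Juno < Yara < Hana < Vera < Dax < Haru < Jomo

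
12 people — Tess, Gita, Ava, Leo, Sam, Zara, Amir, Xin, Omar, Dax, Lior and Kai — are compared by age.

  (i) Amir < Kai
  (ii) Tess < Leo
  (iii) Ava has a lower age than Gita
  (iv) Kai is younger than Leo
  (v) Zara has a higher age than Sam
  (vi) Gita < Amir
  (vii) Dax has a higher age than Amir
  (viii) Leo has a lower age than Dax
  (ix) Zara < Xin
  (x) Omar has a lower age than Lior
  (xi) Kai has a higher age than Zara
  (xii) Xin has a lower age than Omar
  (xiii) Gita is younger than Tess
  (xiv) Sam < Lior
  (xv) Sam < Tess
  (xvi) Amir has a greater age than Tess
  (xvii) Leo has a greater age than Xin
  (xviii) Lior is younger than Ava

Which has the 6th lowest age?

Ava

Chaining the given pairs: Sam < Zara < Xin < Omar < Lior < Ava < Gita < Tess < Amir < Kai < Leo < Dax.
The 6th smallest is Ava.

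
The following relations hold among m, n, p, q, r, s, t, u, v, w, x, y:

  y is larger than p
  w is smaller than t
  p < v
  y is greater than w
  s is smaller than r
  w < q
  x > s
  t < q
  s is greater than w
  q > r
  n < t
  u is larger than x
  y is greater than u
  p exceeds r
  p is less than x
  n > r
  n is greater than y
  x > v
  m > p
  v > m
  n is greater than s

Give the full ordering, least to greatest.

Nothing is placed below w, so it is least; from there w < s; s < r; r < p; p < m; m < v; v < x; x < u; u < y; y < n; n < t; t < q, each given directly.

w < s < r < p < m < v < x < u < y < n < t < q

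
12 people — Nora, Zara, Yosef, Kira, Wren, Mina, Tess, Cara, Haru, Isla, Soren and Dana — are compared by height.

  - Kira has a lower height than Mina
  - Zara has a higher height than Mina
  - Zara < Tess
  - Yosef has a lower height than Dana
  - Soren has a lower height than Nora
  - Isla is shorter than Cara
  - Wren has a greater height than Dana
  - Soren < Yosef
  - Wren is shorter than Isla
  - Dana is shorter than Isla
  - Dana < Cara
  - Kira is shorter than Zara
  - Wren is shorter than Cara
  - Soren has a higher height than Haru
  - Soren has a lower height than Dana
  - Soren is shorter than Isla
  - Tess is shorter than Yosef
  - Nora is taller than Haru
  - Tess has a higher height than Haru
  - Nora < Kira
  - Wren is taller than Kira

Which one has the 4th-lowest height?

The consecutive relations fix a unique order: Haru < Soren < Nora < Kira < Mina < Zara < Tess < Yosef < Dana < Wren < Isla < Cara.
The 4th smallest is Kira.

Kira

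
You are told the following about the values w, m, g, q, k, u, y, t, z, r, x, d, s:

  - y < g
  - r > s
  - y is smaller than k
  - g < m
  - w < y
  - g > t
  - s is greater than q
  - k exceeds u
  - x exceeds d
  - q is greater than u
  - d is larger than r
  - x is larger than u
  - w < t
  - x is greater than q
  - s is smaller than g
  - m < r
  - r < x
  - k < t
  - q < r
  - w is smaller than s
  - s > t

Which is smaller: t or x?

t

The relevant relations are t < s; s < g; g < m; m < r; r < d; d < x.
Together: t < s < g < m < r < d < x.
So t < x; t is the smaller of the two.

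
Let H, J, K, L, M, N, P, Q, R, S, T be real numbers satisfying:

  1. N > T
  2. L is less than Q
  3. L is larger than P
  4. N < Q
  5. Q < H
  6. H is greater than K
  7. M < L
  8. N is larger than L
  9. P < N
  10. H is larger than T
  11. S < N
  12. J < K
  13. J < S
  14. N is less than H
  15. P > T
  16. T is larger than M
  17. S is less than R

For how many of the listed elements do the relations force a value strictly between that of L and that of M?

2

Chaining upward from M reaches: T, P, N, Q, H.
Chaining downward from L reaches: T, P.
Strictly between M and L are those in both lists: T, P — 2 elements.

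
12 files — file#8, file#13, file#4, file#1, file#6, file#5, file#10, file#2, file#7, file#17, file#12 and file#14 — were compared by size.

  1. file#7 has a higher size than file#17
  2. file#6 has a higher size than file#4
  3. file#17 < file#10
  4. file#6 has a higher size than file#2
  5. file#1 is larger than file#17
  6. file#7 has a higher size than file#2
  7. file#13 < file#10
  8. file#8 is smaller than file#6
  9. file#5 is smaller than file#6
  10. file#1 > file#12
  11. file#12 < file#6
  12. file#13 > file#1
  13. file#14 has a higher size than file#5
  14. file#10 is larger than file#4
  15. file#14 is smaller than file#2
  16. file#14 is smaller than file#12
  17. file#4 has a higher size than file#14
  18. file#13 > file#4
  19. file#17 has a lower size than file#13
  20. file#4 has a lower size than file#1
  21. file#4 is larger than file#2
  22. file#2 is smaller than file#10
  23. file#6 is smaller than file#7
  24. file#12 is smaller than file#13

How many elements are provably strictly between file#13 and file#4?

The relations place file#4 below file#13. An element lies strictly between them when it is forced above file#4 and also forced below file#13.
Above file#4: {file#1, file#10, file#6, file#7}. Below file#13: {file#5, file#17, file#14, file#2, file#12, file#1}.
Intersection: {file#1} — 1.

1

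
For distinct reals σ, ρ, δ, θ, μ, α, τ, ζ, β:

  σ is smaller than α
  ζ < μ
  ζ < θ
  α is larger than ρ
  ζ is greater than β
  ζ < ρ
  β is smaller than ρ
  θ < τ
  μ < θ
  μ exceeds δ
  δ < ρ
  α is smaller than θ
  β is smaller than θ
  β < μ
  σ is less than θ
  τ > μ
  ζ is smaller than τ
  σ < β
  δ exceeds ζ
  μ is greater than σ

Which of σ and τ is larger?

σ < β < ζ < δ < ρ < α < θ < τ, by transitivity through β, ζ, δ, ρ, α, θ.
So σ < τ; τ is the larger of the two.

τ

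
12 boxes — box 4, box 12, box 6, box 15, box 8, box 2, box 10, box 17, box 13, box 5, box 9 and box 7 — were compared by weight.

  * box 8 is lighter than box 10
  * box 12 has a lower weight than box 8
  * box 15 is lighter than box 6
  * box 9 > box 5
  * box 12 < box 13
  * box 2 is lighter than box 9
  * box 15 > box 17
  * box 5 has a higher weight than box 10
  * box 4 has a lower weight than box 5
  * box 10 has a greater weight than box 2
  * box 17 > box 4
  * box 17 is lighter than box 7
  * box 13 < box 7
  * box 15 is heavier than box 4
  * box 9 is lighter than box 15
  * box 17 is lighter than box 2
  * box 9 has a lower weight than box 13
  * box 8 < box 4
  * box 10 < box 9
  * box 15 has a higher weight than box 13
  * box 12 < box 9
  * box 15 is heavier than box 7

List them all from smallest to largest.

box 12 < box 8 < box 4 < box 17 < box 2 < box 10 < box 5 < box 9 < box 13 < box 7 < box 15 < box 6

The consecutive links are each given: box 12 < box 8; box 8 < box 4; box 4 < box 17; box 17 < box 2; box 2 < box 10; box 10 < box 5; box 5 < box 9; box 9 < box 13; box 13 < box 7; box 7 < box 15; box 15 < box 6.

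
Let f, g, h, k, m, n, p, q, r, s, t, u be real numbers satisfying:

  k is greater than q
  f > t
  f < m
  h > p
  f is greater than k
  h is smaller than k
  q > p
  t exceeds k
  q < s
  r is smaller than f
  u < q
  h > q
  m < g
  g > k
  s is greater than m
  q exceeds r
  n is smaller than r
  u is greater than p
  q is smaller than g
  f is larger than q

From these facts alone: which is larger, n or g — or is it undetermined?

Link the given pairs in sequence: n < r; r < q; q < h; h < k; k < t; t < f; f < m; m < g.
Chaining these gives n < r < q < h < k < t < f < m < g.
So g is larger.

g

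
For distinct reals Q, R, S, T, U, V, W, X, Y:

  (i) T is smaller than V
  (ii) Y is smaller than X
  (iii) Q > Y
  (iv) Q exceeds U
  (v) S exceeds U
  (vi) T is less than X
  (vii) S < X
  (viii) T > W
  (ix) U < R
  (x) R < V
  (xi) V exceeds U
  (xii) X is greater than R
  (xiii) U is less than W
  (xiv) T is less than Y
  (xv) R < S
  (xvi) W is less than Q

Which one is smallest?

R is not least since U < R; W is not least since U < W; T is not least since W < T; S is not least since U < S; Y is not least since T < Y; X is not least since S < X; Q is not least since U < Q; V is not least since T < V.
Only U has nothing below it, so U is the smallest.

U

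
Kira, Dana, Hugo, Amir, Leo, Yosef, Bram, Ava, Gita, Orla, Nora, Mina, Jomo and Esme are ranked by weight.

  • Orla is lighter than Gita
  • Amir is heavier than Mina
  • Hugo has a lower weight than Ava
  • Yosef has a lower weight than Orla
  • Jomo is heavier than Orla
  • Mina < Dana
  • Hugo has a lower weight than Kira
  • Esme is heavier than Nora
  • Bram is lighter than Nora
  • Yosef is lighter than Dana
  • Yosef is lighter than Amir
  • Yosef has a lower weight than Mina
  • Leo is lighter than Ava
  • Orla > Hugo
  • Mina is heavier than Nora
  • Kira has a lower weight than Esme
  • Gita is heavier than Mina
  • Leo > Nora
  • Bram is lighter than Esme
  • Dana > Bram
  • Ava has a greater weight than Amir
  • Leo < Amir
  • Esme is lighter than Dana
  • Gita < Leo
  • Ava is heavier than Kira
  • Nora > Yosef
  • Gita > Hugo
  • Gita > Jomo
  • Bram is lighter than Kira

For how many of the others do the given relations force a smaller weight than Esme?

5

From Esme the given relations immediately reach Bram, Nora, Kira.
From those, Yosef, Hugo — 5 in total.
No other element is forced below Esme by the given relations, so the count is 5.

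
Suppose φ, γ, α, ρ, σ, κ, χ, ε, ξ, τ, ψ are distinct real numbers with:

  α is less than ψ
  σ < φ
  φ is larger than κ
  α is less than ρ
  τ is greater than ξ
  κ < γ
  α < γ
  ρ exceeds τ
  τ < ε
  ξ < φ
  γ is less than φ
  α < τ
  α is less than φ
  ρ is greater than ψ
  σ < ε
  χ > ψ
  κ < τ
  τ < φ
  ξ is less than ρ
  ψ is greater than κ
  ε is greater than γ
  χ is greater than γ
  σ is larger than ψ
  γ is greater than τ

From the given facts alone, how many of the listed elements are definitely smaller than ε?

Directly below ε: τ, γ, σ.
One step further: α, κ, ψ, ξ (7 so far).
Nothing else is reachable below ε; 7 in all.

7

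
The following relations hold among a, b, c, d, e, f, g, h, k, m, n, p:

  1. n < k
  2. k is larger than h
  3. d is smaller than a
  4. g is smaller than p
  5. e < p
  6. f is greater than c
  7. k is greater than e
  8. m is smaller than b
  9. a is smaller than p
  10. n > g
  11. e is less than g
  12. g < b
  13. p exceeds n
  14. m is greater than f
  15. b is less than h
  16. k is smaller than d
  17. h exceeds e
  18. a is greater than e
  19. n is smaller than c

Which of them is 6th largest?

Piecing the relations together gives one ordering: e < g < n < c < f < m < b < h < k < d < a < p.
Counting 6 from the largest end gives b.

b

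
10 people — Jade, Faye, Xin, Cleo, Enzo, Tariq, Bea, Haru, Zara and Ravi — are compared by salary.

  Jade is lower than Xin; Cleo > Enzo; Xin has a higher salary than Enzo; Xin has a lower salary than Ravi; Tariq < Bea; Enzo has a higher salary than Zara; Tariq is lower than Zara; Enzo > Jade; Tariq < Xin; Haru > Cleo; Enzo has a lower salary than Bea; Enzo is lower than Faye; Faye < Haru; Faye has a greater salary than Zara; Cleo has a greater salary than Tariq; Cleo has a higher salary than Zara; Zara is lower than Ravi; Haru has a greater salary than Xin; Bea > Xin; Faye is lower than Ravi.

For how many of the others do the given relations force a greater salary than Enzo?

6

Directly above Enzo: Cleo, Faye, Xin, Bea.
One step further: Ravi, Haru (6 so far).
No other element is forced above Enzo by the given relations, so the count is 6.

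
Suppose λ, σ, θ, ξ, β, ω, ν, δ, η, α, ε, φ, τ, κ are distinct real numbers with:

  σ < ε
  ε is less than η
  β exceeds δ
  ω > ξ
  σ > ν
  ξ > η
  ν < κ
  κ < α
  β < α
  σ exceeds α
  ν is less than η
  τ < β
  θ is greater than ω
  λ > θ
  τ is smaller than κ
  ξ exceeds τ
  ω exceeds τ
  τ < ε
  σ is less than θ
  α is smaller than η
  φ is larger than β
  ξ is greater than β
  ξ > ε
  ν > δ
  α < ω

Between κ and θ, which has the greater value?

κ < α < σ < ε < η < ξ < ω < θ, by transitivity through α, σ, ε, η, ξ, ω.
So κ < θ; θ is the larger of the two.

θ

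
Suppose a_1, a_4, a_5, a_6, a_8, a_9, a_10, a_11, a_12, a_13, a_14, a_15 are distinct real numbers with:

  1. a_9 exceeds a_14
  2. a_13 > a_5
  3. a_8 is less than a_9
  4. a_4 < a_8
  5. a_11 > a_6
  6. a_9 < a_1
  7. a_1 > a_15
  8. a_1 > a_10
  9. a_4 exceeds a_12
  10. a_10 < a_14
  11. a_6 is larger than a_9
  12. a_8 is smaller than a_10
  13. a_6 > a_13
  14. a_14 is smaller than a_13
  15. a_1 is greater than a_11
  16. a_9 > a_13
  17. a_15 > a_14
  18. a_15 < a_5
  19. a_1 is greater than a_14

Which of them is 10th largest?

Piecing the relations together gives one ordering: a_12 < a_4 < a_8 < a_10 < a_14 < a_15 < a_5 < a_13 < a_9 < a_6 < a_11 < a_1.
The 10th largest is a_8.

a_8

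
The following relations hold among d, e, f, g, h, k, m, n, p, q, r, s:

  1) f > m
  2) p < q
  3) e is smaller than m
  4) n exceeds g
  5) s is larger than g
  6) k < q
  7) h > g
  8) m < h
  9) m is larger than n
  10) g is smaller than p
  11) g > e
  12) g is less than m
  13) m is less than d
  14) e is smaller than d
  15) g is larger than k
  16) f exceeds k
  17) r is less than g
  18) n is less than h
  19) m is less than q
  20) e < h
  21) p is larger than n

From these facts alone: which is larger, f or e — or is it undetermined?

f

Link the given pairs in sequence: e < g; g < n; n < m; m < f.
Chaining these gives e < g < n < m < f.
So f is larger.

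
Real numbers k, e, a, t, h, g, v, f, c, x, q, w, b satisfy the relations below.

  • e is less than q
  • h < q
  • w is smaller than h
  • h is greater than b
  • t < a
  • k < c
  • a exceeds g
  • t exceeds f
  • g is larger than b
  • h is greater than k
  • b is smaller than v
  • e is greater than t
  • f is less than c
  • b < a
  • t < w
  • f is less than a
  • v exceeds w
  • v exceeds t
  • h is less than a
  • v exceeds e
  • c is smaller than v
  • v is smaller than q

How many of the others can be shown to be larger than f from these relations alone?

8

Directly above f: t, a, c.
One step further: w, e, v (6 so far).
One step further: h, q (8 so far).
No other element is forced above f by the given relations, so the count is 8.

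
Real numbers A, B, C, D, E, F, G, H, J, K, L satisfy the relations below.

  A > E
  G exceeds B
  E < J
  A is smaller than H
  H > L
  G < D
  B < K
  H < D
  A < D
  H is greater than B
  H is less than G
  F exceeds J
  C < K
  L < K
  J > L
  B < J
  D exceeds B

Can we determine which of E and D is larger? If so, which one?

Following the relations from E: E < A < H < G < D.
So D is larger.

D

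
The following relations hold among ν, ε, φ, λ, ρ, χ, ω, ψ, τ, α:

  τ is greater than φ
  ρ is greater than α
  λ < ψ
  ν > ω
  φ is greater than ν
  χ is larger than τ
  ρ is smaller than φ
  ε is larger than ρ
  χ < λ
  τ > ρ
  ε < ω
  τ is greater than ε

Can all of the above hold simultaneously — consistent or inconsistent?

Every relation is compatible with α < ρ < ε < ω < ν < φ < τ < χ < λ < ψ; the set is consistent.

consistent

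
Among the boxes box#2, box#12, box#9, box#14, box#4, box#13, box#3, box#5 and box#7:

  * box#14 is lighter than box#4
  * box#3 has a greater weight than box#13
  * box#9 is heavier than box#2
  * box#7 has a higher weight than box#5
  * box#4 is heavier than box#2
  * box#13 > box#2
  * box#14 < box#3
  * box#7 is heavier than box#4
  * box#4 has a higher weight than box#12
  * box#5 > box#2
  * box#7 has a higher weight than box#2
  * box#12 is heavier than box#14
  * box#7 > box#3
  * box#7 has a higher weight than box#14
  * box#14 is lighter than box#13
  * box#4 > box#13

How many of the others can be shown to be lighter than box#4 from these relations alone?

From box#4 the given relations immediately reach box#14, box#2, box#12, box#13.
No other element is forced below box#4 by the given relations, so the count is 4.

4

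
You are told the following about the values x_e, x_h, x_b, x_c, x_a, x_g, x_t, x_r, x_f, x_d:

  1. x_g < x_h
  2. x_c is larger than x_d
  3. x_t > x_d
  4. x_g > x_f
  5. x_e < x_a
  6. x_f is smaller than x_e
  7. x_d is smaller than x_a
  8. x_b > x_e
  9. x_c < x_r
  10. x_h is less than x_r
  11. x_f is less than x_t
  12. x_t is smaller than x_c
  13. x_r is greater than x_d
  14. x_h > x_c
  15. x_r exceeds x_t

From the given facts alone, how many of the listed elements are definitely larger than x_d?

5

The elements the relations force above x_d are x_t, x_c, x_h, x_r, x_a — no chain reaches any other.
That is 5.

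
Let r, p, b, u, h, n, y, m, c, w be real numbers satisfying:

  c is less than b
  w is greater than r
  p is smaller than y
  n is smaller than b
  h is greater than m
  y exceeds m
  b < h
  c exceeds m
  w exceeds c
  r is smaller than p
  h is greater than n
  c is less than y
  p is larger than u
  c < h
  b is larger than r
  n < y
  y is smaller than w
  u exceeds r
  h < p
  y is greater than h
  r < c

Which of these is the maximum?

Chaining downward from w: directly below it, r, c, y; then n, m, h, p; then u, b.
That covers every other element, and nothing is given above w, so w is the maximum.

w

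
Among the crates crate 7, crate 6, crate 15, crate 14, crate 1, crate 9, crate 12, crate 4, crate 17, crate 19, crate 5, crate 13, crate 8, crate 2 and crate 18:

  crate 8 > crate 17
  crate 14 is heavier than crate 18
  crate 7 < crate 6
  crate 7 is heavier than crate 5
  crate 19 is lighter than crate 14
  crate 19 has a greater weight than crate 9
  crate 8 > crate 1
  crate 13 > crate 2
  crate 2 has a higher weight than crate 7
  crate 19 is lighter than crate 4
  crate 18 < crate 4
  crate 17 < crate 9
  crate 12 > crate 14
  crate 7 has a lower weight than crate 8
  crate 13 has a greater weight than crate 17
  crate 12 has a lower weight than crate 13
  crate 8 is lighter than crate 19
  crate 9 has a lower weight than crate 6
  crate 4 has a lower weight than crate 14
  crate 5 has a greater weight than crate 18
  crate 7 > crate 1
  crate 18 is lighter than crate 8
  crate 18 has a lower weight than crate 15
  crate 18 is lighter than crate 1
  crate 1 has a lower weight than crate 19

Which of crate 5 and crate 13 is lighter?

crate 5

Chaining the given relations: crate 5 < crate 7 < crate 8 < crate 19 < crate 4 < crate 14 < crate 12 < crate 13.
So crate 5 < crate 13; crate 5 is the lighter of the two.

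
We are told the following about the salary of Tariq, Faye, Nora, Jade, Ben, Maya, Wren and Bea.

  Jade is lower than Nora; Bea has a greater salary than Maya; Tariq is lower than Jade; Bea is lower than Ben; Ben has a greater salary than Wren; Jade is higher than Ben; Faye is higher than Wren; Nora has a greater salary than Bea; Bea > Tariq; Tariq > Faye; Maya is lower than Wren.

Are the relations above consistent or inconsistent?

consistent

Every relation is compatible with Maya < Wren < Faye < Tariq < Bea < Ben < Jade < Nora; the set is consistent.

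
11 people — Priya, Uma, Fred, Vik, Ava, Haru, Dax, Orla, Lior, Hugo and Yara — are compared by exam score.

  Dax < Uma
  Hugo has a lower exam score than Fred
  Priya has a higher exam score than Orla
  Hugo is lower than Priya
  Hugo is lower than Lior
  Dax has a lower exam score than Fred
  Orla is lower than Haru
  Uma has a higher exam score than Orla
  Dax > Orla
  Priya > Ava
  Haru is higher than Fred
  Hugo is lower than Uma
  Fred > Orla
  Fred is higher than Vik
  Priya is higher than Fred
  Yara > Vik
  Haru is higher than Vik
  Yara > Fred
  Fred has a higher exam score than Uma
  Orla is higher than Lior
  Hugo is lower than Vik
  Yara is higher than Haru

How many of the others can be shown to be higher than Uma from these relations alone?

Directly above Uma: Fred.
One step further: Haru, Yara, Priya (4 so far).
Nothing else is reachable above Uma; 4 in all.

4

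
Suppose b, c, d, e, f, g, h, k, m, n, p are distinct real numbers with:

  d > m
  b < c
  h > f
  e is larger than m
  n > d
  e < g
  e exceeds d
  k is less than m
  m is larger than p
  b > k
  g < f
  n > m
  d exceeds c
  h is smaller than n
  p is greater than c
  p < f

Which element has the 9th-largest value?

c

The consecutive relations fix a unique order: k < b < c < p < m < d < e < g < f < h < n.
The 9th largest is c.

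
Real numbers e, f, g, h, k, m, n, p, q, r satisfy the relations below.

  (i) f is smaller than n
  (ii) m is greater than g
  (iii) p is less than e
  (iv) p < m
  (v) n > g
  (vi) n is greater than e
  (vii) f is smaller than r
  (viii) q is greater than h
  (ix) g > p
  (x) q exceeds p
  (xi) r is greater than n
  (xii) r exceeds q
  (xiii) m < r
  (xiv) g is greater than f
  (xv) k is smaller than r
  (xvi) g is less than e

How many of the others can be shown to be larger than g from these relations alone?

4

The elements the relations force above g are e, m, n, r — no chain reaches any other.
That is 4.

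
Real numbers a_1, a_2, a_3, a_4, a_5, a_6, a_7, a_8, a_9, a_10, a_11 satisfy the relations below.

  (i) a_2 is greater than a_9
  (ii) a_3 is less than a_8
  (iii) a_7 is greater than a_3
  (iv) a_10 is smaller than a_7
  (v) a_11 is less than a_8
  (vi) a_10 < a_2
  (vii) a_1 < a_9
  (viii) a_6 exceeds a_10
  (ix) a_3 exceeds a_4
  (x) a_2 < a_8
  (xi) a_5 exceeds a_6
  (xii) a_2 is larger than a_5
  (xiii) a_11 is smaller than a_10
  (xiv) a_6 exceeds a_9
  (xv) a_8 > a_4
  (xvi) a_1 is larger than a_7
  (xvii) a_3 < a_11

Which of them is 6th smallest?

a_1

The consecutive relations fix a unique order: a_4 < a_3 < a_11 < a_10 < a_7 < a_1 < a_9 < a_6 < a_5 < a_2 < a_8.
The 6th smallest is a_1.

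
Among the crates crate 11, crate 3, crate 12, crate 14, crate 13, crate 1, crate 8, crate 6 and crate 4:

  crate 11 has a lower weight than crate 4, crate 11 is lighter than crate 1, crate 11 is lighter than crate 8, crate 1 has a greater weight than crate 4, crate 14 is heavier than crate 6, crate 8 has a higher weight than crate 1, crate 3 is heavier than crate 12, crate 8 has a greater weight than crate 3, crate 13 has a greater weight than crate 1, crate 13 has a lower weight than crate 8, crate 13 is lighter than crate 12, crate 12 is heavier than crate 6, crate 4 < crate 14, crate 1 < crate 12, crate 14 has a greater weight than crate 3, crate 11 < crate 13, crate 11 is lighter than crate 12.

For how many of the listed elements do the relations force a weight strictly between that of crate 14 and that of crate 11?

The relations place crate 11 below crate 14. An element lies strictly between them when it is forced above crate 11 and also forced below crate 14.
Above crate 11: {crate 4, crate 1, crate 13, crate 12, crate 3, crate 8}. Below crate 14: {crate 6, crate 4, crate 1, crate 13, crate 12, crate 3}.
Intersection: {crate 4, crate 1, crate 13, crate 12, crate 3} — 5.

5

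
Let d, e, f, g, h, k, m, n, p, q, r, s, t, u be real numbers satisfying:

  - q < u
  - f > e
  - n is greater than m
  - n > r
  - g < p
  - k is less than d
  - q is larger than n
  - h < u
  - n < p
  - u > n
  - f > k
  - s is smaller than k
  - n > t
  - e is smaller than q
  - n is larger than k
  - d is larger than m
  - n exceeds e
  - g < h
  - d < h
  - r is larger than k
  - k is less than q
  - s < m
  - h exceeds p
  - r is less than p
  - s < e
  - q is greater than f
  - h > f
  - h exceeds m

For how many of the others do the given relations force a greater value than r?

From r the given relations immediately reach n, p.
From those, h, q, u — 5 in total.
No other element is forced above r by the given relations, so the count is 5.

5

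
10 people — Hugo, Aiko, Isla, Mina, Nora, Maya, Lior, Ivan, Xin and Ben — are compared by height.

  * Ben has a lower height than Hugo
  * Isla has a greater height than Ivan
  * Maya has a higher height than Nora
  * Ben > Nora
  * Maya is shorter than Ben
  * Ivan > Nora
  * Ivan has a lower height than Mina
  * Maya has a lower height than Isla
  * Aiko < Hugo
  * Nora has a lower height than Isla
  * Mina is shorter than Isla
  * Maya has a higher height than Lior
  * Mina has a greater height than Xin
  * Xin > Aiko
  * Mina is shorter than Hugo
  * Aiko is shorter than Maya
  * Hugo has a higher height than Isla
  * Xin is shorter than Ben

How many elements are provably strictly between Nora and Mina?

The relations place Nora below Mina. An element lies strictly between them when it is forced above Nora and also forced below Mina.
Above Nora: {Maya, Ivan, Ben, Isla, Hugo}. Below Mina: {Aiko, Ivan, Xin}.
Intersection: {Ivan} — 1.

1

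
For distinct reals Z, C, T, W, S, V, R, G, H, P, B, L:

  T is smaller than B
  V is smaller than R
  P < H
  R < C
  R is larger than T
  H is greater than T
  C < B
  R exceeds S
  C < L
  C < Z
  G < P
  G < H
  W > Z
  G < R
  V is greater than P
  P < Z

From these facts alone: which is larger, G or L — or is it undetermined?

L

G < P and P < V give G < V.
With V < R: G < P < V < R.
With R < C: G < P < V < R < C.
Then C < L extends the chain to L.
So L is larger.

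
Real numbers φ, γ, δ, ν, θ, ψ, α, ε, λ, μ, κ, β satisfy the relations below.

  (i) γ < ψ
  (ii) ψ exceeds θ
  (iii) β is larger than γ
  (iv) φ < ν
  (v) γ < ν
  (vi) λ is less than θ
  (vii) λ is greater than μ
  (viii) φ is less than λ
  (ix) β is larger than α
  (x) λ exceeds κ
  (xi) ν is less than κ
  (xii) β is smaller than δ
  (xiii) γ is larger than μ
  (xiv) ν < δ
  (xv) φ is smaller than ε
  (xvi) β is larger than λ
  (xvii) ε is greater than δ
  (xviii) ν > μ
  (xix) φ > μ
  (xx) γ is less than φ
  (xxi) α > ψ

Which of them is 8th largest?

Piecing the relations together gives one ordering: μ < γ < φ < ν < κ < λ < θ < ψ < α < β < δ < ε.
Counting 8 from the largest end gives κ.

κ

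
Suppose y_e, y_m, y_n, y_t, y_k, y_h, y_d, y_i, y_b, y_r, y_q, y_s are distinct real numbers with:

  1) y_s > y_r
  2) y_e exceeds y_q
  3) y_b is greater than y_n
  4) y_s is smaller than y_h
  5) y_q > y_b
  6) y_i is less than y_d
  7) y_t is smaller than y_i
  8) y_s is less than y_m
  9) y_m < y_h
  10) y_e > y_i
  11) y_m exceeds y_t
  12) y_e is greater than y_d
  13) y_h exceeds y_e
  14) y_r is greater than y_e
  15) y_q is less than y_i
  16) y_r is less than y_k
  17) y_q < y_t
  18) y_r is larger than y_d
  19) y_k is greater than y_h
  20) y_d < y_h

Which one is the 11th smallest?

The consecutive relations fix a unique order: y_n < y_b < y_q < y_t < y_i < y_d < y_e < y_r < y_s < y_m < y_h < y_k.
The 11th smallest is y_h.

y_h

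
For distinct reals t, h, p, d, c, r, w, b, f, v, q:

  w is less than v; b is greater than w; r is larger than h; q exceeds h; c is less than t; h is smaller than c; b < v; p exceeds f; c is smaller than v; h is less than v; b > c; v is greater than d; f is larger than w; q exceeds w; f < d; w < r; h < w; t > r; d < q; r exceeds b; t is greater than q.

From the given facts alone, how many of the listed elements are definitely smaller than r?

4

Directly below r: h, w, b.
One step further: c (4 so far).
Nothing else is reachable below r; 4 in all.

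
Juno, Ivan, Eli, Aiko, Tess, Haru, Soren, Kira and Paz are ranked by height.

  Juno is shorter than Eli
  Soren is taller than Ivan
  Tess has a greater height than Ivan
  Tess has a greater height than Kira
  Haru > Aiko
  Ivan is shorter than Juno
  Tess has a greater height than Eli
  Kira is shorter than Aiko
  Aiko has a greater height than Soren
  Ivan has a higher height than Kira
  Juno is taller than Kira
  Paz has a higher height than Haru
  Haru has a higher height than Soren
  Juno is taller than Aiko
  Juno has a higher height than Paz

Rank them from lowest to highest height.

The consecutive links are each given: Kira < Ivan; Ivan < Soren; Soren < Aiko; Aiko < Haru; Haru < Paz; Paz < Juno; Juno < Eli; Eli < Tess.

Kira < Ivan < Soren < Aiko < Haru < Paz < Juno < Eli < Tess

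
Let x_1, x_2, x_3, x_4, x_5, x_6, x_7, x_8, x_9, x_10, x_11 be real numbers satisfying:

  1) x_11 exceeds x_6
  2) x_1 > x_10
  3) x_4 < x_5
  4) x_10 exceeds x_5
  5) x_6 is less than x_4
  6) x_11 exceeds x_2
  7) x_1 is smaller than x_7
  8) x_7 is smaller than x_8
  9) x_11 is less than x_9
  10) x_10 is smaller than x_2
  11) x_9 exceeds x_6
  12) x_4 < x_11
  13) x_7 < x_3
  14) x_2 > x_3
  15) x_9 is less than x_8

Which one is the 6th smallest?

x_7

The consecutive relations fix a unique order: x_6 < x_4 < x_5 < x_10 < x_1 < x_7 < x_3 < x_2 < x_11 < x_9 < x_8.
The 6th smallest is x_7.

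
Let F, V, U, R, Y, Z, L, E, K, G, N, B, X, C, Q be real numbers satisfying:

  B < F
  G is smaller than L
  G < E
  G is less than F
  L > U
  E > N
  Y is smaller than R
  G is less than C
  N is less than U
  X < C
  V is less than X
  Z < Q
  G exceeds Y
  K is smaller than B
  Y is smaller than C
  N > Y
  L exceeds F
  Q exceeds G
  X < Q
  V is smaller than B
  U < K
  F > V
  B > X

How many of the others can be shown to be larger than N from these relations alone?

Directly above N: U, E.
One step further: K, L (4 so far).
One step further: B (5 so far).
One step further: F (6 so far).
No other element is forced above N by the given relations, so the count is 6.

6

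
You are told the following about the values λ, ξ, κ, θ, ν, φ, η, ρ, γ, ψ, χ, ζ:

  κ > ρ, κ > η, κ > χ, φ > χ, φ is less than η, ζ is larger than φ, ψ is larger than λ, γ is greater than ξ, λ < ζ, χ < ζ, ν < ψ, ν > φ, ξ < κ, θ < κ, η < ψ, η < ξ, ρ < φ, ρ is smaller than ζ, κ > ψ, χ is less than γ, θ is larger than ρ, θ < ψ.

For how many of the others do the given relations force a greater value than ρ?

From ρ the given relations immediately reach θ, φ, ζ, κ.
From those, η, ν, ψ — 7 in total.
From those, ξ — 8 in total.
From those, γ — 9 in total.
Nothing else is reachable above ρ; 9 in all.

9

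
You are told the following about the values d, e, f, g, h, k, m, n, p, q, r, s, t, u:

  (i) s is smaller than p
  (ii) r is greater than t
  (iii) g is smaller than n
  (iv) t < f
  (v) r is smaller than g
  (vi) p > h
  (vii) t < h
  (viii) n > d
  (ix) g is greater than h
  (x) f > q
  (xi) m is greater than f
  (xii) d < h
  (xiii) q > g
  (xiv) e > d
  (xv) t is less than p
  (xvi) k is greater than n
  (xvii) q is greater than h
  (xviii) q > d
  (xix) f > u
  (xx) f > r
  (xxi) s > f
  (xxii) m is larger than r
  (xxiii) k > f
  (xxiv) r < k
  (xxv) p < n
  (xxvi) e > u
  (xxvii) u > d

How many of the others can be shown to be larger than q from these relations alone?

Directly above q: f.
One step further: s, m, k (4 so far).
One step further: p (5 so far).
One step further: n (6 so far).
Nothing else is reachable above q; 6 in all.

6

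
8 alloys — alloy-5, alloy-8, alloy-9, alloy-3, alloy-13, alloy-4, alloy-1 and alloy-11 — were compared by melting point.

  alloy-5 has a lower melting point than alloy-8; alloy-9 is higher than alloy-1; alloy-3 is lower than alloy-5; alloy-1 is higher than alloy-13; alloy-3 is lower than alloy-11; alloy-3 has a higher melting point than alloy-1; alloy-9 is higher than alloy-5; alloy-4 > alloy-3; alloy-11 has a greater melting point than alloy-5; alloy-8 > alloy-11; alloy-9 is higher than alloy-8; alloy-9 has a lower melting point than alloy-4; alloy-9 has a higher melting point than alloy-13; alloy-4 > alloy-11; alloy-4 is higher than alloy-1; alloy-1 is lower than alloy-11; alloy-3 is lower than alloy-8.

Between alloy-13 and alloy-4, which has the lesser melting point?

alloy-13 < alloy-1 and alloy-1 < alloy-3 give alloy-13 < alloy-3.
With alloy-3 < alloy-5: alloy-13 < alloy-1 < alloy-3 < alloy-5.
With alloy-5 < alloy-11: alloy-13 < alloy-1 < alloy-3 < alloy-5 < alloy-11.
Then alloy-11 < alloy-8 extends the chain to alloy-8.
Then alloy-8 < alloy-9 extends the chain to alloy-9.
Then alloy-9 < alloy-4 extends the chain to alloy-4.
So alloy-13 < alloy-4; alloy-13 is the lower of the two.

alloy-13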